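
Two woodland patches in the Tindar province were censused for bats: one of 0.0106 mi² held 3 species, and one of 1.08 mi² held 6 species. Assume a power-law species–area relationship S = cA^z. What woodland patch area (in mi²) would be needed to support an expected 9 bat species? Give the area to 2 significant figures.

16 mi²

z = ln(6/3) / ln(1.08/0.0106) = 0.6931 / 4.6239 = 0.1499
c = 3 / 0.0106^0.1499 = 3 / 0.5058 = 5.931
A = (9/5.931)^(1/0.1499) ⇒ ln A = ln(1.517)/0.1499 = 2.7817
A = e^2.7817 ≈ 16.15 mi²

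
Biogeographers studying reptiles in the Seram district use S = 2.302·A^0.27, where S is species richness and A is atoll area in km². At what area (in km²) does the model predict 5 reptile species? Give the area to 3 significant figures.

17.7 km²

5 = 2.302 × A^0.27  ⇒  A^0.27 = 5/2.302 = 2.172
ln A = ln(2.172) / 0.27 = 0.7757 / 0.27 = 2.8728
A = e^2.8728 ≈ 17.69 km²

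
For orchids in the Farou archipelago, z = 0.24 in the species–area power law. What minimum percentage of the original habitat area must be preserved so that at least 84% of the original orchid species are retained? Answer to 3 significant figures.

48.4%

Need (A_new/A_old)^0.24 = 0.84, so A_new/A_old = 0.84^(1/0.24) = 0.84^4.167
ln(A_new/A_old) = ln 0.84 / 0.24 = -0.1744 / 0.24 = -0.7265
A_new/A_old = e^-0.7265 ≈ 0.4836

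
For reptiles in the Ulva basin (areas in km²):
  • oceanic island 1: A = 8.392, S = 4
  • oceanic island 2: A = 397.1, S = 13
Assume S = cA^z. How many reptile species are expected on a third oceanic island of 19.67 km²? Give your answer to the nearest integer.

z = ln(13/4) / ln(397.1/8.392) = 1.1787 / 3.8569 = 0.3056
c = 4 / 8.392^0.3056 = 4 / 1.916 = 2.088
S₃ = 2.088 × 19.67^0.3056 = 2.088 × 2.485 ≈ 5.189

5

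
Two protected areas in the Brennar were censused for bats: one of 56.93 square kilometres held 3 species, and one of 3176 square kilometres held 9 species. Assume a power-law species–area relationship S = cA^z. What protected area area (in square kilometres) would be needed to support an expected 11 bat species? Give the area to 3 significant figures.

6620 square kilometres

z = ln(9/3) / ln(3176/56.93) = 1.0986 / 4.0216 = 0.2732
c = 3 / 56.93^0.2732 = 3 / 3.017 = 0.9945
A = (11/0.9945)^(1/0.2732) ⇒ ln A = ln(11.06)/0.2732 = 8.7979
A = e^8.7979 ≈ 6621 square kilometres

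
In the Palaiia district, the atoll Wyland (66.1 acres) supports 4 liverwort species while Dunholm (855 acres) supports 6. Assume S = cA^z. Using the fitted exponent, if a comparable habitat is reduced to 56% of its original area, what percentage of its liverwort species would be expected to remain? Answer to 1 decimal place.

91.2%

z = ln(6/4) / ln(855/66.1) = 0.4055 / 2.5599 = 0.1584
S_new/S_old = (A_new/A_old)^z = 0.56^0.1584 = exp(0.1584 × -0.5798) = 0.9123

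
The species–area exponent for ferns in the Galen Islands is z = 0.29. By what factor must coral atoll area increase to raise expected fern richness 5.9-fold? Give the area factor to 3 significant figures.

455

(A₂/A₁)^0.29 = 5.9, so A₂/A₁ = 5.9^(1/0.29) = 5.9^3.448
ln(A₂/A₁) = ln 5.9 / 0.29 = 1.7750 / 0.29 = 6.1205
A₂/A₁ = e^6.1205 ≈ 455.1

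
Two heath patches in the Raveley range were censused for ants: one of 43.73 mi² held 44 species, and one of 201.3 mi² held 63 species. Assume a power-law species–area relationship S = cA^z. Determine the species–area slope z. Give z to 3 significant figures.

0.235

Taking logs: ln S = ln c + z ln A, so z = (ln S₂ − ln S₁)/(ln A₂ − ln A₁).
z = ln(63/44) / ln(201.3/43.73) = ln(1.432) / ln(4.603) = 0.3589 / 1.5268 = 0.2351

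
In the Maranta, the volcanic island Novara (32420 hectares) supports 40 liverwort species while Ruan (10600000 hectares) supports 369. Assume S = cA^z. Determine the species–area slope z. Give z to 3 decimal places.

Taking logs: ln S = ln c + z ln A, so z = (ln S₂ − ln S₁)/(ln A₂ − ln A₁).
z = ln(369/40) / ln(10600000/32420) = ln(9.225) / ln(327) = 2.2219 / 5.7898 = 0.3838

0.384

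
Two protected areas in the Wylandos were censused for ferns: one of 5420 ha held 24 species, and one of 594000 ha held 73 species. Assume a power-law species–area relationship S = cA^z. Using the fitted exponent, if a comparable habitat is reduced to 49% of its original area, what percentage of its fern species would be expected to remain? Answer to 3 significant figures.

84.5%

z = ln(73/24) / ln(594000/5420) = 1.1124 / 4.6968 = 0.2368
S_new/S_old = (A_new/A_old)^z = 0.49^0.2368 = exp(0.2368 × -0.7133) = 0.8445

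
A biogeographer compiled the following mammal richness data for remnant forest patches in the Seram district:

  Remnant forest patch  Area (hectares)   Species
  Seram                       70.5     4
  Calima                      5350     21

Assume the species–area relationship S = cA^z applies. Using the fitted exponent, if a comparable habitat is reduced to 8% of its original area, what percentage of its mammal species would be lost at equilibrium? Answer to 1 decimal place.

62.0%

z = ln(21/4) / ln(5350/70.5) = 1.6582 / 4.3292 = 0.3830
S_new/S_old = (A_new/A_old)^z = 0.08^0.3830 = exp(0.3830 × -2.5257) = 0.3801
Fraction lost = 1 − 0.3801 = 0.6199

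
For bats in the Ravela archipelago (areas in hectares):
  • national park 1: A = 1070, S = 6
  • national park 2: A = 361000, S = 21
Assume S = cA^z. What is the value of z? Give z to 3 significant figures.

0.215

Taking logs: ln S = ln c + z ln A, so z = (ln S₂ − ln S₁)/(ln A₂ − ln A₁).
z = ln(21/6) / ln(361000/1070) = ln(3.5) / ln(337.4) = 1.2528 / 5.8212 = 0.2152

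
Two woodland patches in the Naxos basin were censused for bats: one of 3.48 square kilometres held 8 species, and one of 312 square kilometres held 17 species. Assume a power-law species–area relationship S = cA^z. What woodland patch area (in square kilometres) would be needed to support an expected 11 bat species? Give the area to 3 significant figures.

23.3 square kilometres

z = ln(17/8) / ln(312/3.48) = 0.7538 / 4.4960 = 0.1677
c = 8 / 3.48^0.1677 = 8 / 1.233 = 6.491
A = (11/6.491)^(1/0.1677) ⇒ ln A = ln(1.695)/0.1677 = 3.1465
A = e^3.1465 ≈ 23.25 square kilometres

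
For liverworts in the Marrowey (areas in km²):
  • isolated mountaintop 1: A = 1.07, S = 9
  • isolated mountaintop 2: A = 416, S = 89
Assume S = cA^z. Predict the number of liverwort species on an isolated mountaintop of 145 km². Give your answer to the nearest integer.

z = ln(89/9) / ln(416/1.07) = 2.2914 / 5.9630 = 0.3843
c = 9 / 1.07^0.3843 = 9 / 1.026 = 8.769
S₃ = 8.769 × 145^0.3843 = 8.769 × 6.769 ≈ 59.36

59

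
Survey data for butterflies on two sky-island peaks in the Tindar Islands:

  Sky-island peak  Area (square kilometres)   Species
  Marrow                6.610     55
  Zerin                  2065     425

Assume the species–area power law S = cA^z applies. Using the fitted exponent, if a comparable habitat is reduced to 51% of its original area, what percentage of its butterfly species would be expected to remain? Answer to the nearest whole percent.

79%

z = ln(425/55) / ln(2065/6.61) = 2.0448 / 5.7443 = 0.3560
S_new/S_old = (A_new/A_old)^z = 0.51^0.3560 = exp(0.3560 × -0.6733) = 0.7869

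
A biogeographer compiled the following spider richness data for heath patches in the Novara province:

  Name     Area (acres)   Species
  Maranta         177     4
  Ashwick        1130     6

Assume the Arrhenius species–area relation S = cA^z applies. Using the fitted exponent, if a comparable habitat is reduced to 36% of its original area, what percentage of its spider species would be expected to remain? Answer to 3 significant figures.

80.0%

z = ln(6/4) / ln(1130/177) = 0.4055 / 1.8538 = 0.2187
S_new/S_old = (A_new/A_old)^z = 0.36^0.2187 = exp(0.2187 × -1.0217) = 0.7998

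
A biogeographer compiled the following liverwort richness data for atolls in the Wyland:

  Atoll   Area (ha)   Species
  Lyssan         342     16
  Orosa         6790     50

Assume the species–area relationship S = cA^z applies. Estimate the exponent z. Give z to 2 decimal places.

Taking logs: ln S = ln c + z ln A, so z = (ln S₂ − ln S₁)/(ln A₂ − ln A₁).
z = ln(50/16) / ln(6790/342) = ln(3.125) / ln(19.85) = 1.1394 / 2.9884 = 0.3813

0.38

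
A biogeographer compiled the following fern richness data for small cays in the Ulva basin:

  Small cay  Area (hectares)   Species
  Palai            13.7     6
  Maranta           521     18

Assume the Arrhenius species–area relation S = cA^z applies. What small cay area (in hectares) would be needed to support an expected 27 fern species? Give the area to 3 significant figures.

z = ln(18/6) / ln(521/13.7) = 1.0986 / 3.6384 = 0.3020
c = 6 / 13.7^0.3020 = 6 / 2.204 = 2.722
A = (27/2.722)^(1/0.3020) ⇒ ln A = ln(9.919)/0.3020 = 7.5986
A = e^7.5986 ≈ 1995 hectares

2000 hectares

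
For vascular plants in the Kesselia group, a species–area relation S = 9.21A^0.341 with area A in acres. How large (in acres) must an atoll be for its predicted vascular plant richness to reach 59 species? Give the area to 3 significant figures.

59 = 9.21 × A^0.341  ⇒  A^0.341 = 59/9.21 = 6.406
ln A = ln(6.406) / 0.341 = 1.8572 / 0.341 = 5.4465
A = e^5.4465 ≈ 231.9 acres

232 acres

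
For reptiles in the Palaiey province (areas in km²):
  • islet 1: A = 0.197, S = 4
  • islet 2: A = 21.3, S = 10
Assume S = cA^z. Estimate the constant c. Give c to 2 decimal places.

z = ln(S₂/S₁) / ln(A₂/A₁) = ln(10/4) / ln(21.3/0.197) = 0.9163 / 4.6833 = 0.1957
c = S₁ / A₁^z = 4 / 0.197^0.1957 = 4 / 0.7277 = 5.497

5.50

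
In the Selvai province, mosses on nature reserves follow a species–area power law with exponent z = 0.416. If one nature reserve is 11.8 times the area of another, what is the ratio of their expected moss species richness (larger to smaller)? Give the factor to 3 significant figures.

2.79

S₂/S₁ = (A₂/A₁)^z = 11.8^0.416
ln(S₂/S₁) = 0.416 × ln 11.8 = 0.416 × 2.4681 = 1.0267
S₂/S₁ = e^1.0267 ≈ 2.792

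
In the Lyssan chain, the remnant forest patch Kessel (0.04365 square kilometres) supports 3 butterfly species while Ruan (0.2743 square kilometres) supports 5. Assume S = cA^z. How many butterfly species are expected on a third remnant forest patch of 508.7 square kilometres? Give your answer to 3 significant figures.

z = ln(5/3) / ln(0.2743/0.04365) = 0.5108 / 1.8380 = 0.2779
c = 3 / 0.04365^0.2779 = 3 / 0.4188 = 7.163
S₃ = 7.163 × 508.7^0.2779 = 7.163 × 5.652 ≈ 40.48

40.5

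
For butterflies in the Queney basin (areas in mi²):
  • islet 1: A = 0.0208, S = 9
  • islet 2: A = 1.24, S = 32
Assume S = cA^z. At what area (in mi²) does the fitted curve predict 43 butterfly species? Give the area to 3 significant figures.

z = ln(32/9) / ln(1.24/0.0208) = 1.2685 / 4.0879 = 0.3103
c = 9 / 0.0208^0.3103 = 9 / 0.3007 = 29.93
A = (43/29.93)^(1/0.3103) ⇒ ln A = ln(1.437)/0.3103 = 1.1673
A = e^1.1673 ≈ 3.213 mi²

3.21 mi²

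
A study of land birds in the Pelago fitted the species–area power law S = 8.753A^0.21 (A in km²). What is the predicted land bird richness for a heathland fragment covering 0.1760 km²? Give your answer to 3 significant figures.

6.08

S = 8.753 × 0.176^0.21 = 8.753 × 0.6943 ≈ 6.077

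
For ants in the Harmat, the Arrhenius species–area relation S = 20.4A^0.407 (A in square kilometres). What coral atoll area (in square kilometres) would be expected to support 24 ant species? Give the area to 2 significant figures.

24 = 20.4 × A^0.407  ⇒  A^0.407 = 24/20.4 = 1.176
ln A = ln(1.176) / 0.407 = 0.1625 / 0.407 = 0.3993
A = e^0.3993 ≈ 1.491 square kilometres

1.5 square kilometres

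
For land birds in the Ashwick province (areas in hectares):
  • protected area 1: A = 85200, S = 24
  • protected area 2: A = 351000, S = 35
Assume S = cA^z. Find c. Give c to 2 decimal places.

1.16

z = ln(S₂/S₁) / ln(A₂/A₁) = ln(35/24) / ln(351000/85200) = 0.3773 / 1.4158 = 0.2665
c = S₁ / A₁^z = 24 / 85200^0.2665 = 24 / 20.6 = 1.165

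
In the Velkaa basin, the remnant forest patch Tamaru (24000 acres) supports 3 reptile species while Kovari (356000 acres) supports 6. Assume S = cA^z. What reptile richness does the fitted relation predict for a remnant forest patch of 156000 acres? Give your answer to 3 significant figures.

4.85

z = ln(6/3) / ln(356000/24000) = 0.6931 / 2.6969 = 0.2570
c = 3 / 24000^0.2570 = 3 / 13.36 = 0.2246
S₃ = 0.2246 × 156000^0.2570 = 0.2246 × 21.61 ≈ 4.853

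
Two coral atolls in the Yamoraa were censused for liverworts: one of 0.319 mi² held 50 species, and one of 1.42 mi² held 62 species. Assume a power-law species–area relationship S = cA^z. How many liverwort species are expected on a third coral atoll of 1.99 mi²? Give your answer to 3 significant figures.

65.1

z = ln(62/50) / ln(1.42/0.319) = 0.2151 / 1.4932 = 0.1441
c = 50 / 0.319^0.1441 = 50 / 0.8482 = 58.95
S₃ = 58.95 × 1.99^0.1441 = 58.95 × 1.104 ≈ 65.09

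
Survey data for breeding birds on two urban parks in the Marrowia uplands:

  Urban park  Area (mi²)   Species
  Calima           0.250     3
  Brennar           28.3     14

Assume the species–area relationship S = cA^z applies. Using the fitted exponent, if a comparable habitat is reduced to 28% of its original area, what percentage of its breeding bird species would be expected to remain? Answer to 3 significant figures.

66.1%

z = ln(14/3) / ln(28.3/0.25) = 1.5404 / 4.7292 = 0.3257
S_new/S_old = (A_new/A_old)^z = 0.28^0.3257 = exp(0.3257 × -1.2730) = 0.6606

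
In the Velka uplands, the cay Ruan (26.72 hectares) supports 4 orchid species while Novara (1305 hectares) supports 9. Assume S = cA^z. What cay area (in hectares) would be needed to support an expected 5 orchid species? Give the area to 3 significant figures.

77.9 hectares

z = ln(9/4) / ln(1305/26.72) = 0.8109 / 3.8885 = 0.2085
c = 4 / 26.72^0.2085 = 4 / 1.984 = 2.016
A = (5/2.016)^(1/0.2085) ⇒ ln A = ln(2.48)/0.2085 = 4.3554
A = e^4.3554 ≈ 77.9 hectares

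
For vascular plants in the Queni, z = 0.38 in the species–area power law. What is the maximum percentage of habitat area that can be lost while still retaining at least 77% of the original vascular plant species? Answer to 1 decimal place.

Need (A_new/A_old)^0.38 = 0.77, so A_new/A_old = 0.77^(1/0.38) = 0.77^2.632
ln(A_new/A_old) = ln 0.77 / 0.38 = -0.2614 / 0.38 = -0.6878
A_new/A_old = e^-0.6878 ≈ 0.5027
Fraction that can be lost = 1 − 0.5027 = 0.4973

49.7%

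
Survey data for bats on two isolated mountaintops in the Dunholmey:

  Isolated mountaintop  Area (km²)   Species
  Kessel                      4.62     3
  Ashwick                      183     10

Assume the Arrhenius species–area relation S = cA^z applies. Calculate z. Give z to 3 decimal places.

Taking logs: ln S = ln c + z ln A, so z = (ln S₂ − ln S₁)/(ln A₂ − ln A₁).
z = ln(10/3) / ln(183/4.62) = ln(3.333) / ln(39.61) = 1.2040 / 3.6791 = 0.3272

0.327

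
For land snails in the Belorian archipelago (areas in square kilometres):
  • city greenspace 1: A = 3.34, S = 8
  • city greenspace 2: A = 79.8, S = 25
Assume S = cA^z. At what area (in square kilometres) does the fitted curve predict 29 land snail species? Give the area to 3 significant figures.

z = ln(25/8) / ln(79.8/3.34) = 1.1394 / 3.1736 = 0.3590
c = 8 / 3.34^0.3590 = 8 / 1.542 = 5.189
A = (29/5.189)^(1/0.3590) ⇒ ln A = ln(5.589)/0.3590 = 4.7929
A = e^4.7929 ≈ 120.7 square kilometres

121 square kilometres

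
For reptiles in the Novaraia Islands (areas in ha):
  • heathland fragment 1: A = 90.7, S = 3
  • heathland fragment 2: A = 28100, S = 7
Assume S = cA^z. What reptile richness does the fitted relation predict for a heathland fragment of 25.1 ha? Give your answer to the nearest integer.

2

z = ln(7/3) / ln(28100/90.7) = 0.8473 / 5.7360 = 0.1477
c = 3 / 90.7^0.1477 = 3 / 1.946 = 1.542
S₃ = 1.542 × 25.1^0.1477 = 1.542 × 1.61 ≈ 2.481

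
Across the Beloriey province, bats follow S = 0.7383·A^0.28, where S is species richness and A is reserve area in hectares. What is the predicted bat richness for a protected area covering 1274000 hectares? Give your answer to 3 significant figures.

S = 0.7383 × 1274000^0.28
ln S = ln 0.7383 + 0.28 × ln 1274000 = -0.3034 + 0.28 × 14.0577 = 3.6327
S = e^3.6327 ≈ 37.82

37.8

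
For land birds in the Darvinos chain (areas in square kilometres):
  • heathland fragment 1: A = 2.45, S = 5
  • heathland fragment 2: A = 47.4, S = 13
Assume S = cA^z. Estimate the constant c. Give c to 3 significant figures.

3.74

z = ln(S₂/S₁) / ln(A₂/A₁) = ln(13/5) / ln(47.4/2.45) = 0.9555 / 2.9625 = 0.3225
c = S₁ / A₁^z = 5 / 2.45^0.3225 = 5 / 1.335 = 3.745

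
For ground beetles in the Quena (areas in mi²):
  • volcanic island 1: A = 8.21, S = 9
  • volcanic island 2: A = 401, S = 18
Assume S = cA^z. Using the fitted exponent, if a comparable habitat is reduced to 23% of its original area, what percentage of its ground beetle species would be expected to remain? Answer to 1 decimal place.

77.0%

z = ln(18/9) / ln(401/8.21) = 0.6931 / 3.8886 = 0.1783
S_new/S_old = (A_new/A_old)^z = 0.23^0.1783 = exp(0.1783 × -1.4697) = 0.7695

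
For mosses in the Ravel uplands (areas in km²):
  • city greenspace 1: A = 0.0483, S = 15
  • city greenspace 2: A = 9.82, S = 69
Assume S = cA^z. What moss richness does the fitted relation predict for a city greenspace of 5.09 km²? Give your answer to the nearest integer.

z = ln(69/15) / ln(9.82/0.0483) = 1.5261 / 5.3147 = 0.2871
c = 15 / 0.0483^0.2871 = 15 / 0.4189 = 35.81
S₃ = 35.81 × 5.09^0.2871 = 35.81 × 1.596 ≈ 57.13

57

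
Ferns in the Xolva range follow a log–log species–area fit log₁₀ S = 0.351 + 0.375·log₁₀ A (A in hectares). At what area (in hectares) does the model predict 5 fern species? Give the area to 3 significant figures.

8.47 hectares

5 = 2.244 × A^0.375  ⇒  A^0.375 = 5/2.244 = 2.228
ln A = ln(2.228) / 0.375 = 0.8012 / 0.375 = 2.1366
A = e^2.1366 ≈ 8.471 hectares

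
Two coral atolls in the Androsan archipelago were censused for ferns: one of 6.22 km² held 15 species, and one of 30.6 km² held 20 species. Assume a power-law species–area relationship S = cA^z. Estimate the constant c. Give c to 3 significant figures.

10.8

z = ln(S₂/S₁) / ln(A₂/A₁) = ln(20/15) / ln(30.6/6.22) = 0.2877 / 1.5932 = 0.1806
c = S₁ / A₁^z = 15 / 6.22^0.1806 = 15 / 1.391 = 10.78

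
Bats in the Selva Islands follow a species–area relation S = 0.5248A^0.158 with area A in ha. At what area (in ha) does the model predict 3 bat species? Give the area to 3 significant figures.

61900 ha

3 = 0.5248 × A^0.158  ⇒  A^0.158 = 3/0.5248 = 5.716
ln A = ln(5.716) / 0.158 = 1.7434 / 0.158 = 11.0339
A = e^11.0339 ≈ 61936 ha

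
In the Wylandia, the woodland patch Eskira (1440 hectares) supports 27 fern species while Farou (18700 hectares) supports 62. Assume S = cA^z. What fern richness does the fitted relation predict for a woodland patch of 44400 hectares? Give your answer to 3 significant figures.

z = ln(62/27) / ln(18700/1440) = 0.8313 / 2.5639 = 0.3242
c = 27 / 1440^0.3242 = 27 / 10.57 = 2.555
S₃ = 2.555 × 44400^0.3242 = 2.555 × 32.12 ≈ 82.06

82.1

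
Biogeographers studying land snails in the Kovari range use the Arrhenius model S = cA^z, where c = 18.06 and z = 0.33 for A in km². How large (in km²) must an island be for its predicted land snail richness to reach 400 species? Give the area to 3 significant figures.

11900 km²

400 = 18.06 × A^0.33  ⇒  A^0.33 = 400/18.06 = 22.15
ln A = ln(22.15) / 0.33 = 3.0978 / 0.33 = 9.3872
A = e^9.3872 ≈ 11934 km²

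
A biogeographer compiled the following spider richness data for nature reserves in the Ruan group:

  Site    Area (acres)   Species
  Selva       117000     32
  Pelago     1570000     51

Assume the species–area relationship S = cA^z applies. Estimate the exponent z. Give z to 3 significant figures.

Taking logs: ln S = ln c + z ln A, so z = (ln S₂ − ln S₁)/(ln A₂ − ln A₁).
z = ln(51/32) / ln(1570000/117000) = ln(1.594) / ln(13.42) = 0.4661 / 2.5967 = 0.1795

0.179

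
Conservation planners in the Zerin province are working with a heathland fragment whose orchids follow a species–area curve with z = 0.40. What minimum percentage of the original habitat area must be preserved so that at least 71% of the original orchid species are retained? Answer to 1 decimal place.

42.5%

Need (A_new/A_old)^0.4 = 0.71, so A_new/A_old = 0.71^(1/0.4) = 0.71^2.5
ln(A_new/A_old) = ln 0.71 / 0.4 = -0.3425 / 0.4 = -0.8562
A_new/A_old = e^-0.8562 ≈ 0.4248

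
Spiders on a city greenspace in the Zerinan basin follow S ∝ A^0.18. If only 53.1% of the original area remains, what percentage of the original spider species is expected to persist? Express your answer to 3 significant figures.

S_new/S_old = (A_new/A_old)^z = 0.531^0.18
= exp(0.18 × ln 0.531) = exp(0.18 × -0.6330) = exp(-0.1139) ≈ 0.8923

89.2%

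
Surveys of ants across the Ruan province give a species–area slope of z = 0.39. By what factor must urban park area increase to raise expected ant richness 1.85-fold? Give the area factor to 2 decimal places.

4.84

(A₂/A₁)^0.39 = 1.85, so A₂/A₁ = 1.85^(1/0.39) = 1.85^2.564
ln(A₂/A₁) = ln 1.85 / 0.39 = 0.6152 / 0.39 = 1.5774
A₂/A₁ = e^1.5774 ≈ 4.842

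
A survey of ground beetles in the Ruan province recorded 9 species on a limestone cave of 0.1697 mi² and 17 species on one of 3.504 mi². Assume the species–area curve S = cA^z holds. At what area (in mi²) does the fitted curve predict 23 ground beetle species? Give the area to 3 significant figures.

z = ln(17/9) / ln(3.504/0.1697) = 0.6360 / 3.0276 = 0.2101
c = 9 / 0.1697^0.2101 = 9 / 0.6889 = 13.06
A = (23/13.06)^(1/0.2101) ⇒ ln A = ln(1.761)/0.2101 = 2.6929
A = e^2.6929 ≈ 14.77 mi²

14.8 mi²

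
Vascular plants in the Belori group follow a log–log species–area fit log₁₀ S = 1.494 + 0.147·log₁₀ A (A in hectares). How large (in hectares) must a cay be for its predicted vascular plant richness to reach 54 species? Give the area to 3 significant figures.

54 = 31.19 × A^0.147  ⇒  A^0.147 = 54/31.19 = 1.731
ln A = ln(1.731) / 0.147 = 0.5489 / 0.147 = 3.7342
A = e^3.7342 ≈ 41.85 hectares

41.9 hectares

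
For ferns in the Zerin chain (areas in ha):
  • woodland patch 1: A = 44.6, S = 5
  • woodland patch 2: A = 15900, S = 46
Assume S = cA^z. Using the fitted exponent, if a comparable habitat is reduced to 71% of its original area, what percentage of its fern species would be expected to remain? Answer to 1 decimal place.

87.9%

z = ln(46/5) / ln(15900/44.6) = 2.2192 / 5.8763 = 0.3777
S_new/S_old = (A_new/A_old)^z = 0.71^0.3777 = exp(0.3777 × -0.3425) = 0.8787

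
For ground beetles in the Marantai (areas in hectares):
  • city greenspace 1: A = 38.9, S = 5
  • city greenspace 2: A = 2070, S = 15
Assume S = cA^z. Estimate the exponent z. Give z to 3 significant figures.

Taking logs: ln S = ln c + z ln A, so z = (ln S₂ − ln S₁)/(ln A₂ − ln A₁).
z = ln(15/5) / ln(2070/38.9) = ln(3) / ln(53.21) = 1.0986 / 3.9743 = 0.2764

0.276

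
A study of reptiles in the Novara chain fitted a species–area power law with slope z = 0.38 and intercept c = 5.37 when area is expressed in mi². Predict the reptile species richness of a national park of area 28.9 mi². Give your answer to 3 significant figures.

19.3

S = 5.37 × 28.9^0.38
ln S = ln 5.37 + 0.38 × ln 28.9 = 1.6808 + 0.38 × 3.3638 = 2.9591
S = e^2.9591 ≈ 19.28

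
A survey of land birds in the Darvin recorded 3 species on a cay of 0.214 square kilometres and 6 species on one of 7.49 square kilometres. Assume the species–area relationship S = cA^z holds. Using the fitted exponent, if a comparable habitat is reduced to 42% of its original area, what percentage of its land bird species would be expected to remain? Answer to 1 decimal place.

84.4%

z = ln(6/3) / ln(7.49/0.214) = 0.6931 / 3.5553 = 0.1950
S_new/S_old = (A_new/A_old)^z = 0.42^0.1950 = exp(0.1950 × -0.8675) = 0.8444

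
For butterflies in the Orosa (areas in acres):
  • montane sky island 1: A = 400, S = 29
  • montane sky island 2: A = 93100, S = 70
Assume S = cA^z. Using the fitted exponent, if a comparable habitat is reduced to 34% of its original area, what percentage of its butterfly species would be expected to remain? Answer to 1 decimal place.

84.0%

z = ln(70/29) / ln(93100/400) = 0.8812 / 5.4500 = 0.1617
S_new/S_old = (A_new/A_old)^z = 0.34^0.1617 = exp(0.1617 × -1.0788) = 0.8399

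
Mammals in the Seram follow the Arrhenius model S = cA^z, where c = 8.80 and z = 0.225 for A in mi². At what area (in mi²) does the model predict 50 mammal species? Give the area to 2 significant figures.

50 = 8.8 × A^0.225  ⇒  A^0.225 = 50/8.8 = 5.682
ln A = ln(5.682) / 0.225 = 1.7373 / 0.225 = 7.7212
A = e^7.7212 ≈ 2256 mi²

2300 mi²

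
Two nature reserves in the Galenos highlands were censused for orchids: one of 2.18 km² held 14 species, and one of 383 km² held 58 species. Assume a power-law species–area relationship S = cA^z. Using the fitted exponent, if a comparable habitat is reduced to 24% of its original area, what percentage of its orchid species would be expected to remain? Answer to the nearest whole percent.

68%

z = ln(58/14) / ln(383/2.18) = 1.4214 / 5.1687 = 0.2750
S_new/S_old = (A_new/A_old)^z = 0.24^0.2750 = exp(0.2750 × -1.4271) = 0.6754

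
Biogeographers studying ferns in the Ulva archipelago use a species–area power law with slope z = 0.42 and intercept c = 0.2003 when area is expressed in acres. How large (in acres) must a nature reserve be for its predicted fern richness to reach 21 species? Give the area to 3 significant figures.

21 = 0.2003 × A^0.42  ⇒  A^0.42 = 21/0.2003 = 104.8
ln A = ln(104.8) / 0.42 = 4.6525 / 0.42 = 11.0773
A = e^11.0773 ≈ 64685 acres

64700 acres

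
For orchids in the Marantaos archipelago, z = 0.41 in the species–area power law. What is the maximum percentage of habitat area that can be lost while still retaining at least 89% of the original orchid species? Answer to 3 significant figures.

Need (A_new/A_old)^0.41 = 0.89, so A_new/A_old = 0.89^(1/0.41) = 0.89^2.439
ln(A_new/A_old) = ln 0.89 / 0.41 = -0.1165 / 0.41 = -0.2842
A_new/A_old = e^-0.2842 ≈ 0.7526
Fraction that can be lost = 1 − 0.7526 = 0.2474

24.7%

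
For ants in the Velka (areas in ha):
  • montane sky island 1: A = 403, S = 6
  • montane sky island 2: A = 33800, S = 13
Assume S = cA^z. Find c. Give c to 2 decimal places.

2.11

z = ln(S₂/S₁) / ln(A₂/A₁) = ln(13/6) / ln(33800/403) = 0.7732 / 4.4293 = 0.1746
c = S₁ / A₁^z = 6 / 403^0.1746 = 6 / 2.85 = 2.106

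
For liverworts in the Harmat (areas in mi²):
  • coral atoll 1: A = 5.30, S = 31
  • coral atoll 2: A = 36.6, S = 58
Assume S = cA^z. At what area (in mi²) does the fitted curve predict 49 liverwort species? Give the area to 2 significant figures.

z = ln(58/31) / ln(36.6/5.3) = 0.6265 / 1.9323 = 0.3242
c = 31 / 5.3^0.3242 = 31 / 1.717 = 18.05
A = (49/18.05)^(1/0.3242) ⇒ ln A = ln(2.714)/0.3242 = 3.0799
A = e^3.0799 ≈ 21.76 mi²

22 mi²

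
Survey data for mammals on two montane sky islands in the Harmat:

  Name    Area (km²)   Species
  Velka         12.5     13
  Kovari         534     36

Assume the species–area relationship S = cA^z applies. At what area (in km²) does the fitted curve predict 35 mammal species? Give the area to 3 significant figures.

481 km²

z = ln(36/13) / ln(534/12.5) = 1.0186 / 3.7547 = 0.2713
c = 13 / 12.5^0.2713 = 13 / 1.984 = 6.552
A = (35/6.552)^(1/0.2713) ⇒ ln A = ln(5.342)/0.2713 = 6.1766
A = e^6.1766 ≈ 481.3 km²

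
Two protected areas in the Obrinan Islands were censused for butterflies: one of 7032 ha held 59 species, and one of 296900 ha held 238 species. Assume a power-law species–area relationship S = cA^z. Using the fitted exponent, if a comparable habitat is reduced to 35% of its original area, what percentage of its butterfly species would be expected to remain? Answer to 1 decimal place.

z = ln(238/59) / ln(296900/7032) = 1.3947 / 3.7429 = 0.3726
S_new/S_old = (A_new/A_old)^z = 0.35^0.3726 = exp(0.3726 × -1.0498) = 0.6762

67.6%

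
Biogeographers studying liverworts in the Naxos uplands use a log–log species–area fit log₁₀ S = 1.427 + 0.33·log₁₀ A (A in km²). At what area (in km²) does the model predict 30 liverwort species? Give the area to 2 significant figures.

30 = 26.73 × A^0.33  ⇒  A^0.33 = 30/26.73 = 1.122
ln A = ln(1.122) / 0.33 = 0.1154 / 0.33 = 0.3497
A = e^0.3497 ≈ 1.419 km²

1.4 km²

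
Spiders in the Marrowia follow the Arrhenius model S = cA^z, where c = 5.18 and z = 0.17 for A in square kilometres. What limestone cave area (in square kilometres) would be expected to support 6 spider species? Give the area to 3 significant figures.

6 = 5.18 × A^0.17  ⇒  A^0.17 = 6/5.18 = 1.158
ln A = ln(1.158) / 0.17 = 0.1470 / 0.17 = 0.8644
A = e^0.8644 ≈ 2.374 square kilometres

2.37 square kilometres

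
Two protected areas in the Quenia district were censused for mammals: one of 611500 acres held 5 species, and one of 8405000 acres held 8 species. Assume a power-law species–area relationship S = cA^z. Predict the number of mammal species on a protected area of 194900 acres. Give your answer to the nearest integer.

4

z = ln(8/5) / ln(8405000/611500) = 0.4700 / 2.6207 = 0.1793
c = 5 / 611500^0.1793 = 5 / 10.91 = 0.4584
S₃ = 0.4584 × 194900^0.1793 = 0.4584 × 8.886 ≈ 4.073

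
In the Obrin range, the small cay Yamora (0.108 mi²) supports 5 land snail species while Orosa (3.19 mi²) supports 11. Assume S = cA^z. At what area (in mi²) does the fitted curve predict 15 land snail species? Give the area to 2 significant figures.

12 mi²

z = ln(11/5) / ln(3.19/0.108) = 0.7885 / 3.3856 = 0.2329
c = 5 / 0.108^0.2329 = 5 / 0.5955 = 8.396
A = (15/8.396)^(1/0.2329) ⇒ ln A = ln(1.787)/0.2329 = 2.4918
A = e^2.4918 ≈ 12.08 mi²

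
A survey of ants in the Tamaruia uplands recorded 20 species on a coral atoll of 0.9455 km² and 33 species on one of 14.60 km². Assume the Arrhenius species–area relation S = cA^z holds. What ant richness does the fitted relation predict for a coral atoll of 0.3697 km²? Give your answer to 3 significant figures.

z = ln(33/20) / ln(14.6/0.9455) = 0.5008 / 2.7371 = 0.1830
c = 20 / 0.9455^0.1830 = 20 / 0.9898 = 20.21
S₃ = 20.21 × 0.3697^0.1830 = 20.21 × 0.8336 ≈ 16.84

16.8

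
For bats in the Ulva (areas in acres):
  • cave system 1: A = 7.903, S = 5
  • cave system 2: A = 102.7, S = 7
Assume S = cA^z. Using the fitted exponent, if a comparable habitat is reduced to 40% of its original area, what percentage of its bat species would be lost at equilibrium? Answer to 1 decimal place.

11.3%

z = ln(7/5) / ln(102.7/7.903) = 0.3365 / 2.5646 = 0.1312
S_new/S_old = (A_new/A_old)^z = 0.4^0.1312 = exp(0.1312 × -0.9163) = 0.8867
Fraction lost = 1 − 0.8867 = 0.1133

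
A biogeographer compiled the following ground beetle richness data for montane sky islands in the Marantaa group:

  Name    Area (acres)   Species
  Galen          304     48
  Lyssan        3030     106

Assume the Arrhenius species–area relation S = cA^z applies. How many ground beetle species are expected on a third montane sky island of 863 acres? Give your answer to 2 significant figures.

69

z = ln(106/48) / ln(3030/304) = 0.7922 / 2.2993 = 0.3446
c = 48 / 304^0.3446 = 48 / 7.17 = 6.695
S₃ = 6.695 × 863^0.3446 = 6.695 × 10.27 ≈ 68.77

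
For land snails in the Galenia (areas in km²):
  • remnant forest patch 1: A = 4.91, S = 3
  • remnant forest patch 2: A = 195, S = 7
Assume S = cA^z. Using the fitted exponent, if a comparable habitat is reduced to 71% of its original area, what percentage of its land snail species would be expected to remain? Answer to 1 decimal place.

z = ln(7/3) / ln(195/4.91) = 0.8473 / 3.6817 = 0.2301
S_new/S_old = (A_new/A_old)^z = 0.71^0.2301 = exp(0.2301 × -0.3425) = 0.9242

92.4%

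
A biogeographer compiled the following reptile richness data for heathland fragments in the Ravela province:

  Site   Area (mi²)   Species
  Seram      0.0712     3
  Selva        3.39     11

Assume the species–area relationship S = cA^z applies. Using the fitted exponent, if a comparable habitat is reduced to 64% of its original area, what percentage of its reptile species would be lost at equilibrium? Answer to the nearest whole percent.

14%

z = ln(11/3) / ln(3.39/0.0712) = 1.2993 / 3.8631 = 0.3363
S_new/S_old = (A_new/A_old)^z = 0.64^0.3363 = exp(0.3363 × -0.4463) = 0.8606
Fraction lost = 1 − 0.8606 = 0.1394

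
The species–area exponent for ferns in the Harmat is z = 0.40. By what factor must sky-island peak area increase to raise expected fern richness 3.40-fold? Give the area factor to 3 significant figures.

(A₂/A₁)^0.4 = 3.4, so A₂/A₁ = 3.4^(1/0.4) = 3.4^2.5
ln(A₂/A₁) = ln 3.4 / 0.4 = 1.2238 / 0.4 = 3.0594
A₂/A₁ = e^3.0594 ≈ 21.32

21.3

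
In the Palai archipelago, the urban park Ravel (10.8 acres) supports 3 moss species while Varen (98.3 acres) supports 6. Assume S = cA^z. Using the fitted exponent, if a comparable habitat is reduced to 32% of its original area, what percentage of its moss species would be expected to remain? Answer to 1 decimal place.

69.9%

z = ln(6/3) / ln(98.3/10.8) = 0.6931 / 2.2085 = 0.3139
S_new/S_old = (A_new/A_old)^z = 0.32^0.3139 = exp(0.3139 × -1.1394) = 0.6993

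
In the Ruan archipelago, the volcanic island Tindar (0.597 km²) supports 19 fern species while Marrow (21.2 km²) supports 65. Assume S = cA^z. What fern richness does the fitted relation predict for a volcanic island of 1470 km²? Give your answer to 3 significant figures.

z = ln(65/19) / ln(21.2/0.597) = 1.2299 / 3.5698 = 0.3445
c = 19 / 0.597^0.3445 = 19 / 0.8372 = 22.7
S₃ = 22.7 × 1470^0.3445 = 22.7 × 12.34 ≈ 280

280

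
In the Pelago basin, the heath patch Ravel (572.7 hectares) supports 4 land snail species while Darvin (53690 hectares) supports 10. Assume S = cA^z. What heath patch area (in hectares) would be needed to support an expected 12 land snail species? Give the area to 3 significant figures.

z = ln(10/4) / ln(53690/572.7) = 0.9163 / 4.5406 = 0.2018
c = 4 / 572.7^0.2018 = 4 / 3.602 = 1.11
A = (12/1.11)^(1/0.2018) ⇒ ln A = ln(10.81)/0.2018 = 11.7945
A = e^11.7945 ≈ 132517 hectares

133000 hectares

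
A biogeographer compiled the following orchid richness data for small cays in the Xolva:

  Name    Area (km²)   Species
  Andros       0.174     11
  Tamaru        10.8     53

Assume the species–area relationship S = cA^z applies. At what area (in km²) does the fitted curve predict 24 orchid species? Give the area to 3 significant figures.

1.35 km²

z = ln(53/11) / ln(10.8/0.174) = 1.5724 / 4.1282 = 0.3809
c = 11 / 0.174^0.3809 = 11 / 0.5137 = 21.41
A = (24/21.41)^(1/0.3809) ⇒ ln A = ln(1.121)/0.3809 = 0.2996
A = e^0.2996 ≈ 1.349 km²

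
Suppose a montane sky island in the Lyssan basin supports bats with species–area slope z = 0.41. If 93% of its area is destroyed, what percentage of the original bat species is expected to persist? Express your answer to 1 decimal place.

33.6%

S_new/S_old = (A_new/A_old)^z = 0.07^0.41
= exp(0.41 × ln 0.07) = exp(0.41 × -2.6593) = exp(-1.0903) ≈ 0.3361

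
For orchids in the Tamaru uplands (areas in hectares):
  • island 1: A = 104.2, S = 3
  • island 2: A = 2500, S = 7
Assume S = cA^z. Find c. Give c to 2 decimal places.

z = ln(S₂/S₁) / ln(A₂/A₁) = ln(7/3) / ln(2500/104.2) = 0.8473 / 3.1777 = 0.2666
c = S₁ / A₁^z = 3 / 104.2^0.2666 = 3 / 3.452 = 0.8691

0.87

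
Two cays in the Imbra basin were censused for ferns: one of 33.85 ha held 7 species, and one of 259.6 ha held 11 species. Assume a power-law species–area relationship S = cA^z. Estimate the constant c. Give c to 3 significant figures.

z = ln(S₂/S₁) / ln(A₂/A₁) = ln(11/7) / ln(259.6/33.85) = 0.4520 / 2.0372 = 0.2219
c = S₁ / A₁^z = 7 / 33.85^0.2219 = 7 / 2.185 = 3.204

3.20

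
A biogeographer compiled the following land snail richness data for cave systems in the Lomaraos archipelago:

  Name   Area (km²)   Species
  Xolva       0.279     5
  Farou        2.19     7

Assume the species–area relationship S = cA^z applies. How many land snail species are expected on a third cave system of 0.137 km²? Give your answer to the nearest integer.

4

z = ln(7/5) / ln(2.19/0.279) = 0.3365 / 2.0604 = 0.1633
c = 5 / 0.279^0.1633 = 5 / 0.8118 = 6.159
S₃ = 6.159 × 0.137^0.1633 = 6.159 × 0.7228 ≈ 4.452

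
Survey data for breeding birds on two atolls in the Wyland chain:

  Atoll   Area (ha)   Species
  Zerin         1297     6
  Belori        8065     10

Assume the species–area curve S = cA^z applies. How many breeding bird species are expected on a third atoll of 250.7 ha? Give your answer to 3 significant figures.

z = ln(10/6) / ln(8065/1297) = 0.5108 / 1.8275 = 0.2795
c = 6 / 1297^0.2795 = 6 / 7.416 = 0.8091
S₃ = 0.8091 × 250.7^0.2795 = 0.8091 × 4.684 ≈ 3.79

3.79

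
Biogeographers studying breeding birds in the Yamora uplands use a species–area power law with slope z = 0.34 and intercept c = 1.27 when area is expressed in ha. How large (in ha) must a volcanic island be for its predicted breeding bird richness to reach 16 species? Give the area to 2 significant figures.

1700 ha

16 = 1.27 × A^0.34  ⇒  A^0.34 = 16/1.27 = 12.6
ln A = ln(12.6) / 0.34 = 2.5336 / 0.34 = 7.4517
A = e^7.4517 ≈ 1723 ha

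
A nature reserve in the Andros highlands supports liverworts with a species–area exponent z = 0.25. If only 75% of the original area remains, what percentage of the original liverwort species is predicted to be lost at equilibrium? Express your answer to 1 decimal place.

6.9%

S_new/S_old = (A_new/A_old)^z = 0.75^0.25
= exp(0.25 × ln 0.75) = exp(0.25 × -0.2877) = exp(-0.0719) ≈ 0.9306
Fraction lost = 1 − 0.9306 = 0.0694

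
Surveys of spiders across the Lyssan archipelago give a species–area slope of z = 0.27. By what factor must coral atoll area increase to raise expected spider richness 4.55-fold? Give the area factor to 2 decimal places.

273.58

(A₂/A₁)^0.27 = 4.55, so A₂/A₁ = 4.55^(1/0.27) = 4.55^3.704
ln(A₂/A₁) = ln 4.55 / 0.27 = 1.5151 / 0.27 = 5.6116
A₂/A₁ = e^5.6116 ≈ 273.6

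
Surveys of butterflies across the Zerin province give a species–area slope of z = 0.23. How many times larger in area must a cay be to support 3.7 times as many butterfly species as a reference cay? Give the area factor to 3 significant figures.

295

(A₂/A₁)^0.23 = 3.7, so A₂/A₁ = 3.7^(1/0.23) = 3.7^4.348
ln(A₂/A₁) = ln 3.7 / 0.23 = 1.3083 / 0.23 = 5.6884
A₂/A₁ = e^5.6884 ≈ 295.4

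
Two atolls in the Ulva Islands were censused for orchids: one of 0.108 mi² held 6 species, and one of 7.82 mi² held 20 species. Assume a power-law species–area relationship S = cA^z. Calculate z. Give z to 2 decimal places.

0.28

Taking logs: ln S = ln c + z ln A, so z = (ln S₂ − ln S₁)/(ln A₂ − ln A₁).
z = ln(20/6) / ln(7.82/0.108) = ln(3.333) / ln(72.41) = 1.2040 / 4.2823 = 0.2812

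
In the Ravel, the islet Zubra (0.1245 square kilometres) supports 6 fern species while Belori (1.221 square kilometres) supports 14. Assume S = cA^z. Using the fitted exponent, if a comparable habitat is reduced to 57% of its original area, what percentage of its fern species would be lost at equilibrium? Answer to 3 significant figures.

18.8%

z = ln(14/6) / ln(1.221/0.1245) = 0.8473 / 2.2831 = 0.3711
S_new/S_old = (A_new/A_old)^z = 0.57^0.3711 = exp(0.3711 × -0.5621) = 0.8117
Fraction lost = 1 − 0.8117 = 0.1883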